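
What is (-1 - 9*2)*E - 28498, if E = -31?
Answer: -27909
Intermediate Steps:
(-1 - 9*2)*E - 28498 = (-1 - 9*2)*(-31) - 28498 = (-1 - 18)*(-31) - 28498 = -19*(-31) - 28498 = 589 - 28498 = -27909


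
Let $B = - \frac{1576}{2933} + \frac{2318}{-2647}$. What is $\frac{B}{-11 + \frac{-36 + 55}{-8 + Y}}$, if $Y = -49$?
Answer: $\frac{16455549}{131982067} \approx 0.12468$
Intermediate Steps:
$B = - \frac{10970366}{7763651}$ ($B = \left(-1576\right) \frac{1}{2933} + 2318 \left(- \frac{1}{2647}\right) = - \frac{1576}{2933} - \frac{2318}{2647} = - \frac{10970366}{7763651} \approx -1.413$)
$\frac{B}{-11 + \frac{-36 + 55}{-8 + Y}} = \frac{1}{-11 + \frac{-36 + 55}{-8 - 49}} \left(- \frac{10970366}{7763651}\right) = \frac{1}{-11 + \frac{19}{-57}} \left(- \frac{10970366}{7763651}\right) = \frac{1}{-11 + 19 \left(- \frac{1}{57}\right)} \left(- \frac{10970366}{7763651}\right) = \frac{1}{-11 - \frac{1}{3}} \left(- \frac{10970366}{7763651}\right) = \frac{1}{- \frac{34}{3}} \left(- \frac{10970366}{7763651}\right) = \left(- \frac{3}{34}\right) \left(- \frac{10970366}{7763651}\right) = \frac{16455549}{131982067}$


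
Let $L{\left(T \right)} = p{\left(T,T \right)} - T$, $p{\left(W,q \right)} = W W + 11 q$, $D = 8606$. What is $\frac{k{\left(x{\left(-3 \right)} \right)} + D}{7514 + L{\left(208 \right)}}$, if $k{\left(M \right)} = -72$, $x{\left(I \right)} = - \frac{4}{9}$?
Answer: $\frac{4267}{26429} \approx 0.16145$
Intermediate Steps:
$x{\left(I \right)} = - \frac{4}{9}$ ($x{\left(I \right)} = \left(-4\right) \frac{1}{9} = - \frac{4}{9}$)
$p{\left(W,q \right)} = W^{2} + 11 q$
$L{\left(T \right)} = T^{2} + 10 T$ ($L{\left(T \right)} = \left(T^{2} + 11 T\right) - T = T^{2} + 10 T$)
$\frac{k{\left(x{\left(-3 \right)} \right)} + D}{7514 + L{\left(208 \right)}} = \frac{-72 + 8606}{7514 + 208 \left(10 + 208\right)} = \frac{8534}{7514 + 208 \cdot 218} = \frac{8534}{7514 + 45344} = \frac{8534}{52858} = 8534 \cdot \frac{1}{52858} = \frac{4267}{26429}$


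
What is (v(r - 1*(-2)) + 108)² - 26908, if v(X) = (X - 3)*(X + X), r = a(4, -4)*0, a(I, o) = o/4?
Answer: -16092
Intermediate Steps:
a(I, o) = o/4 (a(I, o) = o*(¼) = o/4)
r = 0 (r = ((¼)*(-4))*0 = -1*0 = 0)
v(X) = 2*X*(-3 + X) (v(X) = (-3 + X)*(2*X) = 2*X*(-3 + X))
(v(r - 1*(-2)) + 108)² - 26908 = (2*(0 - 1*(-2))*(-3 + (0 - 1*(-2))) + 108)² - 26908 = (2*(0 + 2)*(-3 + (0 + 2)) + 108)² - 26908 = (2*2*(-3 + 2) + 108)² - 26908 = (2*2*(-1) + 108)² - 26908 = (-4 + 108)² - 26908 = 104² - 26908 = 10816 - 26908 = -16092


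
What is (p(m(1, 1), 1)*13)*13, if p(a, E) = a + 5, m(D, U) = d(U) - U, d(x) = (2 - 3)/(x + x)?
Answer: 1183/2 ≈ 591.50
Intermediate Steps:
d(x) = -1/(2*x)
m(D, U) = -U - 1/(2*U) (m(D, U) = -1/(2*U) - U = -U - 1/(2*U))
p(a, E) = 5 + a
(p(m(1, 1), 1)*13)*13 = ((5 + (-1*1 - 1/2/1))*13)*13 = ((5 + (-1 - 1/2*1))*13)*13 = ((5 + (-1 - 1/2))*13)*13 = ((5 - 3/2)*13)*13 = ((7/2)*13)*13 = (91/2)*13 = 1183/2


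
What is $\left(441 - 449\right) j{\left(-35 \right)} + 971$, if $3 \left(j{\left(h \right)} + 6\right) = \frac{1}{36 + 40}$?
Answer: $\frac{58081}{57} \approx 1019.0$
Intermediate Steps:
$j{\left(h \right)} = - \frac{1367}{228}$ ($j{\left(h \right)} = -6 + \frac{1}{3 \left(36 + 40\right)} = -6 + \frac{1}{3 \cdot 76} = -6 + \frac{1}{3} \cdot \frac{1}{76} = -6 + \frac{1}{228} = - \frac{1367}{228}$)
$\left(441 - 449\right) j{\left(-35 \right)} + 971 = \left(441 - 449\right) \left(- \frac{1367}{228}\right) + 971 = \left(-8\right) \left(- \frac{1367}{228}\right) + 971 = \frac{2734}{57} + 971 = \frac{58081}{57}$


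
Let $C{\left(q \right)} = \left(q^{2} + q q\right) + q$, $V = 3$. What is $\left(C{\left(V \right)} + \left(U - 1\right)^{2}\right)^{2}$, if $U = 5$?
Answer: $1369$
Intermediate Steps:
$C{\left(q \right)} = q + 2 q^{2}$ ($C{\left(q \right)} = \left(q^{2} + q^{2}\right) + q = 2 q^{2} + q = q + 2 q^{2}$)
$\left(C{\left(V \right)} + \left(U - 1\right)^{2}\right)^{2} = \left(3 \left(1 + 2 \cdot 3\right) + \left(5 - 1\right)^{2}\right)^{2} = \left(3 \left(1 + 6\right) + 4^{2}\right)^{2} = \left(3 \cdot 7 + 16\right)^{2} = \left(21 + 16\right)^{2} = 37^{2} = 1369$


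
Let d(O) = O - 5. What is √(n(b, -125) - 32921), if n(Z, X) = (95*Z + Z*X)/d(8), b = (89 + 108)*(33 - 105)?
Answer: √108919 ≈ 330.03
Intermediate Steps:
d(O) = -5 + O
b = -14184 (b = 197*(-72) = -14184)
n(Z, X) = 95*Z/3 + X*Z/3 (n(Z, X) = (95*Z + Z*X)/(-5 + 8) = (95*Z + X*Z)/3 = (95*Z + X*Z)*(⅓) = 95*Z/3 + X*Z/3)
√(n(b, -125) - 32921) = √((⅓)*(-14184)*(95 - 125) - 32921) = √((⅓)*(-14184)*(-30) - 32921) = √(141840 - 32921) = √108919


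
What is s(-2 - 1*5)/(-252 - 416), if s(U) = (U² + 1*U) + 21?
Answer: -63/668 ≈ -0.094311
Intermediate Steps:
s(U) = 21 + U + U² (s(U) = (U² + U) + 21 = (U + U²) + 21 = 21 + U + U²)
s(-2 - 1*5)/(-252 - 416) = (21 + (-2 - 1*5) + (-2 - 1*5)²)/(-252 - 416) = (21 + (-2 - 5) + (-2 - 5)²)/(-668) = (21 - 7 + (-7)²)*(-1/668) = (21 - 7 + 49)*(-1/668) = 63*(-1/668) = -63/668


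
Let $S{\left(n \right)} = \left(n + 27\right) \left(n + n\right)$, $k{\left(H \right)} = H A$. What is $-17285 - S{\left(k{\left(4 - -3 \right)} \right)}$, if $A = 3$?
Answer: $-19301$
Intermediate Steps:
$k{\left(H \right)} = 3 H$ ($k{\left(H \right)} = H 3 = 3 H$)
$S{\left(n \right)} = 2 n \left(27 + n\right)$ ($S{\left(n \right)} = \left(27 + n\right) 2 n = 2 n \left(27 + n\right)$)
$-17285 - S{\left(k{\left(4 - -3 \right)} \right)} = -17285 - 2 \cdot 3 \left(4 - -3\right) \left(27 + 3 \left(4 - -3\right)\right) = -17285 - 2 \cdot 3 \left(4 + 3\right) \left(27 + 3 \left(4 + 3\right)\right) = -17285 - 2 \cdot 3 \cdot 7 \left(27 + 3 \cdot 7\right) = -17285 - 2 \cdot 21 \left(27 + 21\right) = -17285 - 2 \cdot 21 \cdot 48 = -17285 - 2016 = -19301$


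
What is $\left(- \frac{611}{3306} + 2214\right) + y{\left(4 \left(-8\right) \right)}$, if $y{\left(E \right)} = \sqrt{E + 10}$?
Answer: $\frac{7318873}{3306} + i \sqrt{22} \approx 2213.8 + 4.6904 i$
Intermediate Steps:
$y{\left(E \right)} = \sqrt{10 + E}$
$\left(- \frac{611}{3306} + 2214\right) + y{\left(4 \left(-8\right) \right)} = \left(- \frac{611}{3306} + 2214\right) + \sqrt{10 + 4 \left(-8\right)} = \left(\left(-611\right) \frac{1}{3306} + 2214\right) + \sqrt{10 - 32} = \left(- \frac{611}{3306} + 2214\right) + \sqrt{-22} = \frac{7318873}{3306} + i \sqrt{22}$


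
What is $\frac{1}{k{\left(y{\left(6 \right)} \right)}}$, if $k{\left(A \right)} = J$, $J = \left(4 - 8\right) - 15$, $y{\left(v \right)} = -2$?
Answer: $- \frac{1}{19} \approx -0.052632$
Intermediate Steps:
$J = -19$ ($J = \left(4 - 8\right) - 15 = -4 - 15 = -19$)
$k{\left(A \right)} = -19$
$\frac{1}{k{\left(y{\left(6 \right)} \right)}} = \frac{1}{-19} = - \frac{1}{19}$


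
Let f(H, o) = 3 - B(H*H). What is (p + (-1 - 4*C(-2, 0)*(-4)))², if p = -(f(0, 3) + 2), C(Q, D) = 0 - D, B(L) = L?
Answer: 36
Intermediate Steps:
f(H, o) = 3 - H² (f(H, o) = 3 - H*H = 3 - H²)
C(Q, D) = -D
p = -5 (p = -((3 - 1*0²) + 2) = -((3 - 1*0) + 2) = -((3 + 0) + 2) = -(3 + 2) = -1*5 = -5)
(p + (-1 - 4*C(-2, 0)*(-4)))² = (-5 + (-1 - 4*(-1*0)*(-4)))² = (-5 + (-1 - 0*(-4)))² = (-5 + (-1 - 4*0))² = (-5 + (-1 + 0))² = (-5 - 1)² = (-6)² = 36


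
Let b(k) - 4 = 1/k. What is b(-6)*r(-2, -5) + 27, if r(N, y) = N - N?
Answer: 27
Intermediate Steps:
b(k) = 4 + 1/k
r(N, y) = 0
b(-6)*r(-2, -5) + 27 = (4 + 1/(-6))*0 + 27 = (4 - ⅙)*0 + 27 = (23/6)*0 + 27 = 0 + 27 = 27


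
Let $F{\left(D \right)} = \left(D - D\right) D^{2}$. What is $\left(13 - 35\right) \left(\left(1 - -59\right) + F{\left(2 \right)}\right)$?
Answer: $-1320$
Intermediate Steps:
$F{\left(D \right)} = 0$ ($F{\left(D \right)} = 0 D^{2} = 0$)
$\left(13 - 35\right) \left(\left(1 - -59\right) + F{\left(2 \right)}\right) = \left(13 - 35\right) \left(\left(1 - -59\right) + 0\right) = - 22 \left(\left(1 + 59\right) + 0\right) = - 22 \left(60 + 0\right) = \left(-22\right) 60 = -1320$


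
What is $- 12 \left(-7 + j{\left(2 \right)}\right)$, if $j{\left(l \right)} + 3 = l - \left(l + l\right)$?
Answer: $144$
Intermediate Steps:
$j{\left(l \right)} = -3 - l$ ($j{\left(l \right)} = -3 + \left(l - \left(l + l\right)\right) = -3 + \left(l - 2 l\right) = -3 - l$)
$- 12 \left(-7 + j{\left(2 \right)}\right) = - 12 \left(-7 - 5\right) = \left(-12\right) \left(-12\right) = 144$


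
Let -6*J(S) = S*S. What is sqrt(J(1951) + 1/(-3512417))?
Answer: I*sqrt(281759086179819275946)/21074502 ≈ 796.49*I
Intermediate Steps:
J(S) = -S**2/6 (J(S) = -S*S/6 = -S**2/6)
sqrt(J(1951) + 1/(-3512417)) = sqrt(-1/6*1951**2 + 1/(-3512417)) = sqrt(-1/6*3806401 - 1/3512417) = sqrt(-3806401/6 - 1/3512417) = sqrt(-13369667581223/21074502) = I*sqrt(281759086179819275946)/21074502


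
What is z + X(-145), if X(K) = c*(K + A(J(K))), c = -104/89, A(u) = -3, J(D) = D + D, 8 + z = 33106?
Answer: 2961114/89 ≈ 33271.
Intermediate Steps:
z = 33098 (z = -8 + 33106 = 33098)
J(D) = 2*D
c = -104/89 (c = -104*1/89 = -104/89 ≈ -1.1685)
X(K) = 312/89 - 104*K/89 (X(K) = -104*(K - 3)/89 = -104*(-3 + K)/89 = 312/89 - 104*K/89)
z + X(-145) = 33098 + (312/89 - 104/89*(-145)) = 33098 + (312/89 + 15080/89) = 33098 + 15392/89 = 2961114/89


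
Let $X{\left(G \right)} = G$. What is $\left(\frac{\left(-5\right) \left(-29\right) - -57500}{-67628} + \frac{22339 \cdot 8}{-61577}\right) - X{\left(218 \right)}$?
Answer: $- \frac{923459340909}{4164329356} \approx -221.75$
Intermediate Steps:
$\left(\frac{\left(-5\right) \left(-29\right) - -57500}{-67628} + \frac{22339 \cdot 8}{-61577}\right) - X{\left(218 \right)} = \left(\frac{\left(-5\right) \left(-29\right) - -57500}{-67628} + \frac{22339 \cdot 8}{-61577}\right) - 218 = \left(\left(145 + 57500\right) \left(- \frac{1}{67628}\right) + 178712 \left(- \frac{1}{61577}\right)\right) - 218 = \left(57645 \left(- \frac{1}{67628}\right) - \frac{178712}{61577}\right) - 218 = \left(- \frac{57645}{67628} - \frac{178712}{61577}\right) - 218 = - \frac{15635541301}{4164329356} - 218 = - \frac{923459340909}{4164329356}$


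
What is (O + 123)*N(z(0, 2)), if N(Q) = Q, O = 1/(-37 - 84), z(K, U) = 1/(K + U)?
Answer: 7441/121 ≈ 61.496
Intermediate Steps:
O = -1/121 (O = 1/(-121) = -1/121 ≈ -0.0082645)
(O + 123)*N(z(0, 2)) = (-1/121 + 123)/(0 + 2) = (14882/121)/2 = (14882/121)*(½) = 7441/121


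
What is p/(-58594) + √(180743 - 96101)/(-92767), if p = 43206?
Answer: -21603/29297 - √84642/92767 ≈ -0.74052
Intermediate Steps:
p/(-58594) + √(180743 - 96101)/(-92767) = 43206/(-58594) + √(180743 - 96101)/(-92767) = 43206*(-1/58594) + √84642*(-1/92767) = -21603/29297 - √84642/92767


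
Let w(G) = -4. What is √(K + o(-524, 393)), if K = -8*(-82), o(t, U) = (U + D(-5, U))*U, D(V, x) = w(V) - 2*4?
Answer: √150389 ≈ 387.80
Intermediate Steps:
D(V, x) = -12 (D(V, x) = -4 - 2*4 = -4 - 8 = -12)
o(t, U) = U*(-12 + U) (o(t, U) = (U - 12)*U = (-12 + U)*U = U*(-12 + U))
K = 656
√(K + o(-524, 393)) = √(656 + 393*(-12 + 393)) = √(656 + 393*381) = √(656 + 149733) = √150389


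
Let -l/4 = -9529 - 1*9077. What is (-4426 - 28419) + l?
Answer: 41579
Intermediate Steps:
l = 74424 (l = -4*(-9529 - 1*9077) = -4*(-9529 - 9077) = -4*(-18606) = 74424)
(-4426 - 28419) + l = (-4426 - 28419) + 74424 = -32845 + 74424 = 41579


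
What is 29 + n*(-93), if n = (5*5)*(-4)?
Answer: 9329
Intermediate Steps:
n = -100 (n = 25*(-4) = -100)
29 + n*(-93) = 29 - 100*(-93) = 29 + 9300 = 9329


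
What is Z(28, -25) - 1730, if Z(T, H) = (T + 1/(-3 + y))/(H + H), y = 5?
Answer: -173057/100 ≈ -1730.6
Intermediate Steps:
Z(T, H) = (½ + T)/(2*H) (Z(T, H) = (T + 1/(-3 + 5))/(H + H) = (T + 1/2)/((2*H)) = (T + ½)*(1/(2*H)) = (½ + T)*(1/(2*H)) = (½ + T)/(2*H))
Z(28, -25) - 1730 = (¼)*(1 + 2*28)/(-25) - 1730 = (¼)*(-1/25)*(1 + 56) - 1730 = (¼)*(-1/25)*57 - 1730 = -57/100 - 1730 = -173057/100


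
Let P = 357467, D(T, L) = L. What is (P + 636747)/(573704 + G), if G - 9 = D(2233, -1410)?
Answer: 994214/572303 ≈ 1.7372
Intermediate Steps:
G = -1401 (G = 9 - 1410 = -1401)
(P + 636747)/(573704 + G) = (357467 + 636747)/(573704 - 1401) = 994214/572303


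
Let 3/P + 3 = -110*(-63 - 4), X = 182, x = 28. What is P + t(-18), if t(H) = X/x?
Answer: 95777/14734 ≈ 6.5004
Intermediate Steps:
P = 3/7367 (P = 3/(-3 - 110*(-63 - 4)) = 3/(-3 - 110*(-67)) = 3/(-3 + 7370) = 3/7367 ≈ 0.00040722)
t(H) = 13/2 (t(H) = 182/28 = 182*(1/28) = 13/2)
P + t(-18) = 3/7367 + 13/2 = 95777/14734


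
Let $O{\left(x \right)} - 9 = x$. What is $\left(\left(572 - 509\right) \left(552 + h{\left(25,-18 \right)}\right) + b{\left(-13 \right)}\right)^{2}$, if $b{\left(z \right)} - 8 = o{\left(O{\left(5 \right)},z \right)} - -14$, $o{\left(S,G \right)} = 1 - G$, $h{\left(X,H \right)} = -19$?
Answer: $1129968225$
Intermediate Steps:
$O{\left(x \right)} = 9 + x$
$b{\left(z \right)} = 23 - z$ ($b{\left(z \right)} = 8 - \left(-15 + z\right) = 23 - z$)
$\left(\left(572 - 509\right) \left(552 + h{\left(25,-18 \right)}\right) + b{\left(-13 \right)}\right)^{2} = \left(\left(572 - 509\right) \left(552 - 19\right) + \left(23 - -13\right)\right)^{2} = \left(63 \cdot 533 + \left(23 + 13\right)\right)^{2} = \left(33579 + 36\right)^{2} = 33615^{2} = 1129968225$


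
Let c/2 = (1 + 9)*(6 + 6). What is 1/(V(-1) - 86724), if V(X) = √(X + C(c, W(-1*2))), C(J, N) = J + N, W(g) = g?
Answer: -28908/2507017313 - √237/7521051939 ≈ -1.1533e-5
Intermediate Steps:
c = 240 (c = 2*((1 + 9)*(6 + 6)) = 2*(10*12) = 2*120 = 240)
V(X) = √(238 + X) (V(X) = √(X + (240 - 1*2)) = √(X + (240 - 2)) = √(X + 238) = √(238 + X))
1/(V(-1) - 86724) = 1/(√(238 - 1) - 86724) = 1/(√237 - 86724) = 1/(-86724 + √237)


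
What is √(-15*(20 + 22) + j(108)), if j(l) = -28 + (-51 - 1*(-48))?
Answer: I*√661 ≈ 25.71*I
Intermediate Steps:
j(l) = -31 (j(l) = -28 + (-51 + 48) = -28 - 3 = -31)
√(-15*(20 + 22) + j(108)) = √(-15*(20 + 22) - 31) = √(-15*42 - 31) = √(-630 - 31) = √(-661) = I*√661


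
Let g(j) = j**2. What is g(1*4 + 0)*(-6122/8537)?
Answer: -97952/8537 ≈ -11.474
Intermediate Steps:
g(1*4 + 0)*(-6122/8537) = (1*4 + 0)**2*(-6122/8537) = (4 + 0)**2*(-6122*1/8537) = 4**2*(-6122/8537) = 16*(-6122/8537) = -97952/8537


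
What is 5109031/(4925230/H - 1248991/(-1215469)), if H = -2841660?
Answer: -1764633577573965474/243725661781 ≈ -7.2402e+6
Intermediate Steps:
5109031/(4925230/H - 1248991/(-1215469)) = 5109031/(4925230/(-2841660) - 1248991/(-1215469)) = 5109031/(4925230*(-1/2841660) - 1248991*(-1/1215469)) = 5109031/(-492523/284166 + 1248991/1215469) = 5109031/(-243725661781/345394963854) = 5109031*(-345394963854/243725661781) = -1764633577573965474/243725661781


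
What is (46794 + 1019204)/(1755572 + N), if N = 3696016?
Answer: 532999/2725794 ≈ 0.19554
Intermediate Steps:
(46794 + 1019204)/(1755572 + N) = (46794 + 1019204)/(1755572 + 3696016) = 1065998/5451588 = 1065998*(1/5451588) = 532999/2725794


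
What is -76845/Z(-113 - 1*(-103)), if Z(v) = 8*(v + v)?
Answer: 15369/32 ≈ 480.28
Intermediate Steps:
Z(v) = 16*v (Z(v) = 8*(2*v) = 16*v)
-76845/Z(-113 - 1*(-103)) = -76845*1/(16*(-113 - 1*(-103))) = -76845*1/(16*(-113 + 103)) = -76845/(16*(-10)) = -76845/(-160) = -76845*(-1/160) = 15369/32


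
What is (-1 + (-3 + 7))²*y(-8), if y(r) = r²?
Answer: 576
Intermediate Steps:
(-1 + (-3 + 7))²*y(-8) = (-1 + (-3 + 7))²*(-8)² = (-1 + 4)²*64 = 3²*64 = 9*64 = 576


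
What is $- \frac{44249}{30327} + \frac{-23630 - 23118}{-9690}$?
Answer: $\frac{54941877}{16326035} \approx 3.3653$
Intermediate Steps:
$- \frac{44249}{30327} + \frac{-23630 - 23118}{-9690} = \left(-44249\right) \frac{1}{30327} + \left(-23630 - 23118\right) \left(- \frac{1}{9690}\right) = - \frac{44249}{30327} - - \frac{23374}{4845} = - \frac{44249}{30327} + \frac{23374}{4845} = \frac{54941877}{16326035}$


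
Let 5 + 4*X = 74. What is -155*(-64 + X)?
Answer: 28985/4 ≈ 7246.3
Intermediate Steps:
X = 69/4 (X = -5/4 + (¼)*74 = -5/4 + 37/2 = 69/4 ≈ 17.250)
-155*(-64 + X) = -155*(-64 + 69/4) = -155*(-187/4) = 28985/4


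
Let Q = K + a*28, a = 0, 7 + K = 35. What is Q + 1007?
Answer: 1035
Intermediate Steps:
K = 28 (K = -7 + 35 = 28)
Q = 28 (Q = 28 + 0*28 = 28 + 0 = 28)
Q + 1007 = 28 + 1007 = 1035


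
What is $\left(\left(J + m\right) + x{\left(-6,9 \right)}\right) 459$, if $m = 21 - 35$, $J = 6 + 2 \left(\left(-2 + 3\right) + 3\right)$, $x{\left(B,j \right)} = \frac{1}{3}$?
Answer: $153$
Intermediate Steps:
$x{\left(B,j \right)} = \frac{1}{3}$
$J = 14$ ($J = 6 + 2 \left(1 + 3\right) = 6 + 2 \cdot 4 = 6 + 8 = 14$)
$m = -14$
$\left(\left(J + m\right) + x{\left(-6,9 \right)}\right) 459 = \left(\left(14 - 14\right) + \frac{1}{3}\right) 459 = \left(0 + \frac{1}{3}\right) 459 = \frac{1}{3} \cdot 459 = 153$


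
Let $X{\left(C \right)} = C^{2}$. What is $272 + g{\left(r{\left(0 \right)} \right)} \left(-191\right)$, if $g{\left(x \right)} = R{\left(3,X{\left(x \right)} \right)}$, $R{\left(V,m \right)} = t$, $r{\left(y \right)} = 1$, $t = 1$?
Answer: $81$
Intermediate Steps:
$R{\left(V,m \right)} = 1$
$g{\left(x \right)} = 1$
$272 + g{\left(r{\left(0 \right)} \right)} \left(-191\right) = 272 + 1 \left(-191\right) = 272 - 191 = 81$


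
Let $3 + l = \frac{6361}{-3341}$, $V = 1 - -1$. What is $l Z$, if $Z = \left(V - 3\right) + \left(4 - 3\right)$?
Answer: $0$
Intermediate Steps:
$V = 2$ ($V = 1 + 1 = 2$)
$Z = 0$ ($Z = \left(2 - 3\right) + \left(4 - 3\right) = -1 + \left(4 - 3\right) = -1 + 1 = 0$)
$l = - \frac{16384}{3341}$ ($l = -3 + \frac{6361}{-3341} = -3 + 6361 \left(- \frac{1}{3341}\right) = -3 - \frac{6361}{3341} = - \frac{16384}{3341} \approx -4.9039$)
$l Z = \left(- \frac{16384}{3341}\right) 0 = 0$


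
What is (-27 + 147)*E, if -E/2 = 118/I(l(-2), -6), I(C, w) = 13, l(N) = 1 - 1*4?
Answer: -28320/13 ≈ -2178.5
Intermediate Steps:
l(N) = -3 (l(N) = 1 - 4 = -3)
E = -236/13 ≈ -18.154
(-27 + 147)*E = (-27 + 147)*(-236/13) = 120*(-236/13) = -28320/13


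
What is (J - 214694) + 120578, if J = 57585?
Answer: -36531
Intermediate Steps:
(J - 214694) + 120578 = (57585 - 214694) + 120578 = -157109 + 120578 = -36531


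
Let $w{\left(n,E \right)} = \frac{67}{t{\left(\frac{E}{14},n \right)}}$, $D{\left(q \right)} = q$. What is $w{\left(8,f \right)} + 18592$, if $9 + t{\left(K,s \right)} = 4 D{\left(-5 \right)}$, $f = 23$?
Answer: $\frac{539101}{29} \approx 18590.0$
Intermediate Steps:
$t{\left(K,s \right)} = -29$ ($t{\left(K,s \right)} = -9 + 4 \left(-5\right) = -9 - 20 = -29$)
$w{\left(n,E \right)} = - \frac{67}{29}$ ($w{\left(n,E \right)} = \frac{67}{-29} = 67 \left(- \frac{1}{29}\right) = - \frac{67}{29}$)
$w{\left(8,f \right)} + 18592 = - \frac{67}{29} + 18592 = \frac{539101}{29}$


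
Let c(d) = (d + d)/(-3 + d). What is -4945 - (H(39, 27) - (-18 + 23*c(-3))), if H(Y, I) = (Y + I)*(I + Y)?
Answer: -9296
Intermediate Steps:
H(Y, I) = (I + Y)² (H(Y, I) = (I + Y)*(I + Y) = (I + Y)²)
c(d) = 2*d/(-3 + d) (c(d) = (2*d)/(-3 + d) = 2*d/(-3 + d))
-4945 - (H(39, 27) - (-18 + 23*c(-3))) = -4945 - ((27 + 39)² - (-18 + 23*(2*(-3)/(-3 - 3)))) = -4945 - (66² - (-18 + 23*(2*(-3)/(-6)))) = -4945 - (4356 - (-18 + 23*(2*(-3)*(-⅙)))) = -4945 - (4356 - (-18 + 23*1)) = -4945 - (4356 - (-18 + 23)) = -4945 - (4356 - 1*5) = -4945 - (4356 - 5) = -4945 - 1*4351 = -4945 - 4351 = -9296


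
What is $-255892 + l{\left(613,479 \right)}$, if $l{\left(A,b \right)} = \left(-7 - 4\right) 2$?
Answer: $-255914$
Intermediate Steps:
$l{\left(A,b \right)} = -22$ ($l{\left(A,b \right)} = \left(-7 - 4\right) 2 = \left(-11\right) 2 = -22$)
$-255892 + l{\left(613,479 \right)} = -255892 - 22 = -255914$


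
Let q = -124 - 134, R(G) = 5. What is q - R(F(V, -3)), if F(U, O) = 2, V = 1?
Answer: -263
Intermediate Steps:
q = -258
q - R(F(V, -3)) = -258 - 1*5 = -258 - 5 = -263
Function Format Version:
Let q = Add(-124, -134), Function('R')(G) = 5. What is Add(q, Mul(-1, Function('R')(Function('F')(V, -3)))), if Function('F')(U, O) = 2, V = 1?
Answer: -263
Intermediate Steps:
q = -258
Add(q, Mul(-1, Function('R')(Function('F')(V, -3)))) = Add(-258, Mul(-1, 5)) = Add(-258, -5) = -263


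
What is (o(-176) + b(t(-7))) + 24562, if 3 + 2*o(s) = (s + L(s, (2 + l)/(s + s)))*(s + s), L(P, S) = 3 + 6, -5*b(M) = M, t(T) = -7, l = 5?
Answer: 539539/10 ≈ 53954.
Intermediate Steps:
b(M) = -M/5
L(P, S) = 9
o(s) = -3/2 + s*(9 + s) (o(s) = -3/2 + ((s + 9)*(s + s))/2 = -3/2 + ((9 + s)*(2*s))/2 = -3/2 + (2*s*(9 + s))/2 = -3/2 + s*(9 + s))
(o(-176) + b(t(-7))) + 24562 = ((-3/2 + (-176)**2 + 9*(-176)) - 1/5*(-7)) + 24562 = ((-3/2 + 30976 - 1584) + 7/5) + 24562 = (58781/2 + 7/5) + 24562 = 293919/10 + 24562 = 539539/10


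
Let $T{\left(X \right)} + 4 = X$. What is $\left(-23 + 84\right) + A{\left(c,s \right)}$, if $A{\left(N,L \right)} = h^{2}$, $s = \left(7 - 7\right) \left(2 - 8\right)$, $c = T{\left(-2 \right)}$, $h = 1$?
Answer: $62$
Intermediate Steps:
$T{\left(X \right)} = -4 + X$
$c = -6$ ($c = -4 - 2 = -6$)
$s = 0$ ($s = 0 \left(-6\right) = 0$)
$A{\left(N,L \right)} = 1$ ($A{\left(N,L \right)} = 1^{2} = 1$)
$\left(-23 + 84\right) + A{\left(c,s \right)} = \left(-23 + 84\right) + 1 = 61 + 1 = 62$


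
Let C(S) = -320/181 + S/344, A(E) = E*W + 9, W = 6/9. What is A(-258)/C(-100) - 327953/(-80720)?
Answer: 43063343929/517334480 ≈ 83.241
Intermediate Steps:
W = ⅔ (W = 6*(⅑) = ⅔ ≈ 0.66667)
A(E) = 9 + 2*E/3 (A(E) = E*(⅔) + 9 = 2*E/3 + 9 = 9 + 2*E/3)
C(S) = -320/181 + S/344 (C(S) = -320*1/181 + S*(1/344) = -320/181 + S/344)
A(-258)/C(-100) - 327953/(-80720) = (9 + (⅔)*(-258))/(-320/181 + (1/344)*(-100)) - 327953/(-80720) = (9 - 172)/(-320/181 - 25/86) - 327953*(-1/80720) = -163/(-32045/15566) + 327953/80720 = -163*(-15566/32045) + 327953/80720 = 2537258/32045 + 327953/80720 = 43063343929/517334480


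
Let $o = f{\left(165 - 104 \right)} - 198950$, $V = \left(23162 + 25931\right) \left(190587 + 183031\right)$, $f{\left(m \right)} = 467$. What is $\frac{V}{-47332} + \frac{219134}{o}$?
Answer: $- \frac{1820295604827715}{4697298678} \approx -3.8752 \cdot 10^{5}$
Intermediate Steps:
$V = 18342028474$ ($V = 49093 \cdot 373618 = 18342028474$)
$o = -198483$ ($o = 467 - 198950 = -198483$)
$\frac{V}{-47332} + \frac{219134}{o} = \frac{18342028474}{-47332} + \frac{219134}{-198483} = 18342028474 \left(- \frac{1}{47332}\right) + 219134 \left(- \frac{1}{198483}\right) = - \frac{9171014237}{23666} - \frac{219134}{198483} = - \frac{1820295604827715}{4697298678}$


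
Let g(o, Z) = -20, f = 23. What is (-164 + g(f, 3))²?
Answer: 33856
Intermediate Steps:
(-164 + g(f, 3))² = (-164 - 20)² = (-184)² = 33856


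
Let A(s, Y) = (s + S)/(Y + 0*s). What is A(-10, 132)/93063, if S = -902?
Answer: -76/1023693 ≈ -7.4241e-5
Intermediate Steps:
A(s, Y) = (-902 + s)/Y (A(s, Y) = (s - 902)/(Y + 0*s) = (-902 + s)/(Y + 0) = (-902 + s)/Y)
A(-10, 132)/93063 = ((-902 - 10)/132)/93063 = ((1/132)*(-912))*(1/93063) = -76/11*1/93063 = -76/1023693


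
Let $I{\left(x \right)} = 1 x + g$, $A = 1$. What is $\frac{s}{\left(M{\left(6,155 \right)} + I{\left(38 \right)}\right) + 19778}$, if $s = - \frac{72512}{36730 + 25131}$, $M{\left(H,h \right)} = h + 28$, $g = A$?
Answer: $- \frac{2266}{38663125} \approx -5.8609 \cdot 10^{-5}$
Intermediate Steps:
$g = 1$
$M{\left(H,h \right)} = 28 + h$
$I{\left(x \right)} = 1 + x$ ($I{\left(x \right)} = 1 x + 1 = x + 1 = 1 + x$)
$s = - \frac{72512}{61861} \approx -1.1722$
$\frac{s}{\left(M{\left(6,155 \right)} + I{\left(38 \right)}\right) + 19778} = - \frac{72512}{61861 \left(\left(\left(28 + 155\right) + \left(1 + 38\right)\right) + 19778\right)} = - \frac{72512}{61861 \left(\left(183 + 39\right) + 19778\right)} = - \frac{72512}{61861 \left(222 + 19778\right)} = - \frac{72512}{61861 \cdot 20000} = \left(- \frac{72512}{61861}\right) \frac{1}{20000} = - \frac{2266}{38663125}$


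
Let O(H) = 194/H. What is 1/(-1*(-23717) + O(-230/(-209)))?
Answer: 115/2747728 ≈ 4.1853e-5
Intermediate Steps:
1/(-1*(-23717) + O(-230/(-209))) = 1/(-1*(-23717) + 194/((-230/(-209)))) = 1/(23717 + 194/((-230*(-1/209)))) = 1/(23717 + 194/(230/209)) = 1/(23717 + 194*(209/230)) = 1/(23717 + 20273/115) = 1/(2747728/115) = 115/2747728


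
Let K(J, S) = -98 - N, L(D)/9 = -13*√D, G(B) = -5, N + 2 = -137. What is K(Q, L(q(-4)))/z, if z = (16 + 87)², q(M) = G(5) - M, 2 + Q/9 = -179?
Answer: 41/10609 ≈ 0.0038646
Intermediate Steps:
N = -139 (N = -2 - 137 = -139)
Q = -1629 (Q = -18 + 9*(-179) = -18 - 1611 = -1629)
q(M) = -5 - M
L(D) = -117*√D (L(D) = 9*(-13*√D) = -117*√D)
K(J, S) = 41 (K(J, S) = -98 - 1*(-139) = -98 + 139 = 41)
z = 10609 (z = 103² = 10609)
K(Q, L(q(-4)))/z = 41/10609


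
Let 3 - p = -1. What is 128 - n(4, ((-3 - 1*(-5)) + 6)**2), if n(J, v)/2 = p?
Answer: 120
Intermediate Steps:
p = 4 (p = 3 - 1*(-1) = 3 + 1 = 4)
n(J, v) = 8 (n(J, v) = 2*4 = 8)
128 - n(4, ((-3 - 1*(-5)) + 6)**2) = 128 - 1*8 = 128 - 8 = 120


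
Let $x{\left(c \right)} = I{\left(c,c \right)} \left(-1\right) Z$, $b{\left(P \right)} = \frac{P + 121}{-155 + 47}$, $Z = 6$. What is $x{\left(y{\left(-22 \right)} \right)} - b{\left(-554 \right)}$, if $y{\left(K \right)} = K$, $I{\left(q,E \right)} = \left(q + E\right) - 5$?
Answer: $\frac{31319}{108} \approx 289.99$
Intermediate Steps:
$I{\left(q,E \right)} = -5 + E + q$ ($I{\left(q,E \right)} = \left(E + q\right) - 5 = -5 + E + q$)
$b{\left(P \right)} = - \frac{121}{108} - \frac{P}{108}$ ($b{\left(P \right)} = \frac{121 + P}{-108} = \left(121 + P\right) \left(- \frac{1}{108}\right) = - \frac{121}{108} - \frac{P}{108}$)
$x{\left(c \right)} = 30 - 12 c$ ($x{\left(c \right)} = \left(-5 + c + c\right) \left(-1\right) 6 = \left(-5 + 2 c\right) \left(-1\right) 6 = \left(5 - 2 c\right) 6 = 30 - 12 c$)
$x{\left(y{\left(-22 \right)} \right)} - b{\left(-554 \right)} = \left(30 - -264\right) - \left(- \frac{121}{108} - - \frac{277}{54}\right) = \left(30 + 264\right) - \left(- \frac{121}{108} + \frac{277}{54}\right) = 294 - \frac{433}{108} = \frac{31319}{108}$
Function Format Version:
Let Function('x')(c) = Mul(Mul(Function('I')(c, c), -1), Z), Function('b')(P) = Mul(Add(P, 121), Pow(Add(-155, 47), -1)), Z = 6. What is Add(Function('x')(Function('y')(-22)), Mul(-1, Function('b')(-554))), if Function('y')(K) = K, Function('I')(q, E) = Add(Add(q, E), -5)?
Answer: Rational(31319, 108) ≈ 289.99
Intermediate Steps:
Function('I')(q, E) = Add(-5, E, q) (Function('I')(q, E) = Add(Add(E, q), -5) = Add(-5, E, q))
Function('b')(P) = Add(Rational(-121, 108), Mul(Rational(-1, 108), P)) (Function('b')(P) = Mul(Add(121, P), Pow(-108, -1)) = Mul(Add(121, P), Rational(-1, 108)) = Add(Rational(-121, 108), Mul(Rational(-1, 108), P)))
Function('x')(c) = Add(30, Mul(-12, c)) (Function('x')(c) = Mul(Mul(Add(-5, c, c), -1), 6) = Mul(Mul(Add(-5, Mul(2, c)), -1), 6) = Mul(Add(5, Mul(-2, c)), 6) = Add(30, Mul(-12, c)))
Add(Function('x')(Function('y')(-22)), Mul(-1, Function('b')(-554))) = Add(Add(30, Mul(-12, -22)), Mul(-1, Add(Rational(-121, 108), Mul(Rational(-1, 108), -554)))) = Add(Add(30, 264), Mul(-1, Add(Rational(-121, 108), Rational(277, 54)))) = Add(294, Mul(-1, Rational(433, 108))) = Add(294, Rational(-433, 108)) = Rational(31319, 108)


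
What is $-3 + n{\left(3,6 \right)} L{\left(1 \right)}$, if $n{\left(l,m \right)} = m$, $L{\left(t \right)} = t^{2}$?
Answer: $3$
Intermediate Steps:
$-3 + n{\left(3,6 \right)} L{\left(1 \right)} = -3 + 6 \cdot 1^{2} = -3 + 6 \cdot 1 = -3 + 6 = 3$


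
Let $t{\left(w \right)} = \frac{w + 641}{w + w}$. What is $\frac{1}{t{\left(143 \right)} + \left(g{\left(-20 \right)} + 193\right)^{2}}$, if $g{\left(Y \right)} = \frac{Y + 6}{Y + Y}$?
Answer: $\frac{57200}{2138534327} \approx 2.6747 \cdot 10^{-5}$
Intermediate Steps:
$g{\left(Y \right)} = \frac{6 + Y}{2 Y}$
$t{\left(w \right)} = \frac{641 + w}{2 w}$
$\frac{1}{t{\left(143 \right)} + \left(g{\left(-20 \right)} + 193\right)^{2}} = \frac{1}{\frac{641 + 143}{2 \cdot 143} + \left(\frac{6 - 20}{2 \left(-20\right)} + 193\right)^{2}} = \frac{1}{\frac{1}{2} \cdot \frac{1}{143} \cdot 784 + \left(\frac{1}{2} \left(- \frac{1}{20}\right) \left(-14\right) + 193\right)^{2}} = \frac{1}{\frac{392}{143} + \left(\frac{7}{20} + 193\right)^{2}} = \frac{1}{\frac{392}{143} + \left(\frac{3867}{20}\right)^{2}} = \frac{1}{\frac{392}{143} + \frac{14953689}{400}} = \frac{1}{\frac{2138534327}{57200}} = \frac{57200}{2138534327}$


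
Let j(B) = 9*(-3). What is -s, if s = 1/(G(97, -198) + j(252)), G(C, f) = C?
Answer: -1/70 ≈ -0.014286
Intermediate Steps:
j(B) = -27
s = 1/70 (s = 1/(97 - 27) = 1/70 ≈ 0.014286)
-s = -1*1/70 = -1/70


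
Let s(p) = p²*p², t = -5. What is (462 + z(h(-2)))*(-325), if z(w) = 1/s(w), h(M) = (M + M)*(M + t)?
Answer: -92290598725/614656 ≈ -1.5015e+5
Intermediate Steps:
s(p) = p⁴
h(M) = 2*M*(-5 + M) (h(M) = (M + M)*(M - 5) = (2*M)*(-5 + M) = 2*M*(-5 + M))
z(w) = w⁻⁴ (z(w) = 1/(w⁴) = w⁻⁴)
(462 + z(h(-2)))*(-325) = (462 + (2*(-2)*(-5 - 2))⁻⁴)*(-325) = (462 + (2*(-2)*(-7))⁻⁴)*(-325) = (462 + 28⁻⁴)*(-325) = (462 + 1/614656)*(-325) = (283971073/614656)*(-325) = -92290598725/614656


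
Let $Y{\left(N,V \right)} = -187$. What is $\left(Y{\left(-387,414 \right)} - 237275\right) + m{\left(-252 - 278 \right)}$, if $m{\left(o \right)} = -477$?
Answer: $-237939$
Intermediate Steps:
$\left(Y{\left(-387,414 \right)} - 237275\right) + m{\left(-252 - 278 \right)} = \left(-187 - 237275\right) - 477 = -237462 - 477 = -237939$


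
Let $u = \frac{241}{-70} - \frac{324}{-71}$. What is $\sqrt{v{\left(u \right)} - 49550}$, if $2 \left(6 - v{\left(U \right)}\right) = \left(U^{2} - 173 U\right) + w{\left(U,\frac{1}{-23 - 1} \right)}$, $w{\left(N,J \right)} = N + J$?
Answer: $\frac{i \sqrt{43970978876343}}{29820} \approx 222.37 i$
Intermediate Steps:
$w{\left(N,J \right)} = J + N$
$u = \frac{5569}{4970}$ ($u = 241 \left(- \frac{1}{70}\right) - - \frac{324}{71} = - \frac{241}{70} + \frac{324}{71} = \frac{5569}{4970} \approx 1.1205$)
$v{\left(U \right)} = \frac{289}{48} + 86 U - \frac{U^{2}}{2}$ ($v{\left(U \right)} = 6 - \frac{\left(U^{2} - 173 U\right) + \left(\frac{1}{-23 - 1} + U\right)}{2} = 6 - \frac{\left(U^{2} - 173 U\right) + \left(\frac{1}{-24} + U\right)}{2} = 6 - \frac{\left(U^{2} - 173 U\right) + \left(- \frac{1}{24} + U\right)}{2} = 6 - \frac{- \frac{1}{24} + U^{2} - 172 U}{2} = 6 + \left(\frac{1}{48} + 86 U - \frac{U^{2}}{2}\right) = \frac{289}{48} + 86 U - \frac{U^{2}}{2}$)
$\sqrt{v{\left(u \right)} - 49550} = \sqrt{\left(\frac{289}{48} + 86 \cdot \frac{5569}{4970} - \frac{\left(\frac{5569}{4970}\right)^{2}}{2}\right) - 49550} = \sqrt{\left(\frac{289}{48} + \frac{239467}{2485} - \frac{31013761}{49401800}\right) - 49550} = \sqrt{\frac{30162181219}{296410800} - 49550} = \sqrt{- \frac{14656992958781}{296410800}} = \frac{i \sqrt{43970978876343}}{29820}$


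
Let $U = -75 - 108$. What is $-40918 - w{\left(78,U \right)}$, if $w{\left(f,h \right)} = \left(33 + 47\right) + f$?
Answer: $-41076$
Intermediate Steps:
$U = -183$ ($U = -75 - 108 = -183$)
$w{\left(f,h \right)} = 80 + f$
$-40918 - w{\left(78,U \right)} = -40918 - \left(80 + 78\right) = -40918 - 158 = -41076$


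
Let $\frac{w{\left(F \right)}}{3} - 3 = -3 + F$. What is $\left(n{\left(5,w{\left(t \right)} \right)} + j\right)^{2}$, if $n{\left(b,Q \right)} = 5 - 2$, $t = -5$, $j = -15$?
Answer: $144$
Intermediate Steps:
$w{\left(F \right)} = 3 F$ ($w{\left(F \right)} = 9 + 3 \left(-3 + F\right) = 9 + \left(-9 + 3 F\right) = 3 F$)
$n{\left(b,Q \right)} = 3$ ($n{\left(b,Q \right)} = 5 - 2 = 3$)
$\left(n{\left(5,w{\left(t \right)} \right)} + j\right)^{2} = \left(3 - 15\right)^{2} = \left(-12\right)^{2} = 144$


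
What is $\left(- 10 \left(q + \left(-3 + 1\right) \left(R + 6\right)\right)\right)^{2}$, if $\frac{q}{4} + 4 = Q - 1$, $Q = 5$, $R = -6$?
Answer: $0$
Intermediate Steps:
$q = 0$ ($q = -16 + 4 \left(5 - 1\right) = -16 + 4 \cdot 4 = -16 + 16 = 0$)
$\left(- 10 \left(q + \left(-3 + 1\right) \left(R + 6\right)\right)\right)^{2} = \left(- 10 \left(0 + \left(-3 + 1\right) \left(-6 + 6\right)\right)\right)^{2} = \left(- 10 \left(0 - 0\right)\right)^{2} = \left(- 10 \left(0 + 0\right)\right)^{2} = \left(\left(-10\right) 0\right)^{2} = 0^{2} = 0$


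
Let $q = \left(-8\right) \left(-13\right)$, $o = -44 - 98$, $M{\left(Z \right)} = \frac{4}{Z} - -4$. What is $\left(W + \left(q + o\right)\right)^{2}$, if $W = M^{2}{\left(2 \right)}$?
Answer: $4$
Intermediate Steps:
$M{\left(Z \right)} = 4 + \frac{4}{Z}$ ($M{\left(Z \right)} = \frac{4}{Z} + 4 = 4 + \frac{4}{Z}$)
$o = -142$ ($o = -44 - 98 = -142$)
$q = 104$
$W = 36$ ($W = \left(4 + \frac{4}{2}\right)^{2} = \left(4 + 4 \cdot \frac{1}{2}\right)^{2} = \left(4 + 2\right)^{2} = 6^{2} = 36$)
$\left(W + \left(q + o\right)\right)^{2} = \left(36 + \left(104 - 142\right)\right)^{2} = \left(36 - 38\right)^{2} = \left(-2\right)^{2} = 4$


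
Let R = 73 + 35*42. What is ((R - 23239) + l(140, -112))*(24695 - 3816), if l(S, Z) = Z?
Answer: -455329232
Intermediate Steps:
R = 1543 (R = 73 + 1470 = 1543)
((R - 23239) + l(140, -112))*(24695 - 3816) = ((1543 - 23239) - 112)*(24695 - 3816) = (-21696 - 112)*20879 = -21808*20879 = -455329232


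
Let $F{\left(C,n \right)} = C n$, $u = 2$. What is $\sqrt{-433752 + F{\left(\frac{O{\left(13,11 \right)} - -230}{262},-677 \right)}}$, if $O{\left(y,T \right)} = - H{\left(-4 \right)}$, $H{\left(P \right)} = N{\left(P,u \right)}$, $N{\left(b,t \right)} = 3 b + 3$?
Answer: $\frac{i \sqrt{29816864674}}{262} \approx 659.07 i$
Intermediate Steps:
$N{\left(b,t \right)} = 3 + 3 b$
$H{\left(P \right)} = 3 + 3 P$
$O{\left(y,T \right)} = 9$ ($O{\left(y,T \right)} = - (3 + 3 \left(-4\right)) = - (3 - 12) = \left(-1\right) \left(-9\right) = 9$)
$\sqrt{-433752 + F{\left(\frac{O{\left(13,11 \right)} - -230}{262},-677 \right)}} = \sqrt{-433752 + \frac{9 - -230}{262} \left(-677\right)} = \sqrt{-433752 + \left(9 + 230\right) \frac{1}{262} \left(-677\right)} = \sqrt{-433752 + 239 \cdot \frac{1}{262} \left(-677\right)} = \sqrt{-433752 + \frac{239}{262} \left(-677\right)} = \sqrt{-433752 - \frac{161803}{262}} = \sqrt{- \frac{113804827}{262}} = \frac{i \sqrt{29816864674}}{262}$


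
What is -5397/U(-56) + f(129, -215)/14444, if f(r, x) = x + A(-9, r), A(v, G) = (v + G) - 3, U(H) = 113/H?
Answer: 2182713967/816086 ≈ 2674.6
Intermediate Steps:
A(v, G) = -3 + G + v (A(v, G) = (G + v) - 3 = -3 + G + v)
f(r, x) = -12 + r + x (f(r, x) = x + (-3 + r - 9) = x + (-12 + r) = -12 + r + x)
-5397/U(-56) + f(129, -215)/14444 = -5397/(113/(-56)) + (-12 + 129 - 215)/14444 = -5397/(113*(-1/56)) - 98*1/14444 = -5397/(-113/56) - 49/7222 = -5397*(-56/113) - 49/7222 = 302232/113 - 49/7222 = 2182713967/816086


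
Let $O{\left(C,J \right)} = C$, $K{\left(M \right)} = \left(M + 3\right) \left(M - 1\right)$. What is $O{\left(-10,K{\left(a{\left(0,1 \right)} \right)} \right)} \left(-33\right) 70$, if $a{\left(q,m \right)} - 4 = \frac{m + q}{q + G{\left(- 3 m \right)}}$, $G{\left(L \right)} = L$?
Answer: $23100$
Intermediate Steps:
$a{\left(q,m \right)} = 4 + \frac{m + q}{q - 3 m}$
$K{\left(M \right)} = \left(-1 + M\right) \left(3 + M\right)$ ($K{\left(M \right)} = \left(3 + M\right) \left(-1 + M\right) = \left(-1 + M\right) \left(3 + M\right)$)
$O{\left(-10,K{\left(a{\left(0,1 \right)} \right)} \right)} \left(-33\right) 70 = \left(-10\right) \left(-33\right) 70 = 330 \cdot 70 = 23100$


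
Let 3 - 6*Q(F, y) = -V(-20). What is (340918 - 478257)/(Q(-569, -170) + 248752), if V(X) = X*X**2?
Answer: -824034/1484515 ≈ -0.55509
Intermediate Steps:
V(X) = X**3
Q(F, y) = -7997/6 (Q(F, y) = 1/2 - (-1)*(-20)**3/6 = 1/2 - (-1)*(-8000)/6 = 1/2 - 1/6*8000 = 1/2 - 4000/3 = -7997/6)
(340918 - 478257)/(Q(-569, -170) + 248752) = (340918 - 478257)/(-7997/6 + 248752) = -137339/1484515/6 = -137339*6/1484515 = -824034/1484515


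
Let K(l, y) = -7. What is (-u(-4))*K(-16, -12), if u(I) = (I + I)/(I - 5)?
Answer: 56/9 ≈ 6.2222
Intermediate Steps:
u(I) = 2*I/(-5 + I) (u(I) = (2*I)/(-5 + I) = 2*I/(-5 + I))
(-u(-4))*K(-16, -12) = -2*(-4)/(-5 - 4)*(-7) = -2*(-4)/(-9)*(-7) = -2*(-4)*(-1)/9*(-7) = -1*8/9*(-7) = -8/9*(-7) = 56/9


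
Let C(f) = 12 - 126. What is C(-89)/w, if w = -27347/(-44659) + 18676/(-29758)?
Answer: 75750863754/10129729 ≈ 7478.1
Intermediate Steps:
C(f) = -114
w = -10129729/664481261 (w = -27347*(-1/44659) + 18676*(-1/29758) = 27347/44659 - 9338/14879 = -10129729/664481261 ≈ -0.015245)
C(-89)/w = -114/(-10129729/664481261) = -114*(-664481261/10129729) = 75750863754/10129729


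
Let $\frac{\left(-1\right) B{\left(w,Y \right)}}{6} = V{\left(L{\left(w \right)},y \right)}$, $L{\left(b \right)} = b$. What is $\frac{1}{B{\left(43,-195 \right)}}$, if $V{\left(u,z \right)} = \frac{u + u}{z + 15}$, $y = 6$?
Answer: $- \frac{7}{172} \approx -0.040698$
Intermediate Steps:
$V{\left(u,z \right)} = \frac{2 u}{15 + z}$
$B{\left(w,Y \right)} = - \frac{4 w}{7}$ ($B{\left(w,Y \right)} = - 6 \frac{2 w}{15 + 6} = - 6 \frac{2 w}{21} = - \frac{4 w}{7}$)
$\frac{1}{B{\left(43,-195 \right)}} = \frac{1}{\left(- \frac{4}{7}\right) 43} = \frac{1}{- \frac{172}{7}} = - \frac{7}{172}$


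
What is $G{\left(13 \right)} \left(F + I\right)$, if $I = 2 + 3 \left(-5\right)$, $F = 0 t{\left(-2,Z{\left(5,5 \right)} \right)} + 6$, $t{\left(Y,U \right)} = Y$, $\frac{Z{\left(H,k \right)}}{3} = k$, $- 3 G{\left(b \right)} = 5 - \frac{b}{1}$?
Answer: $- \frac{56}{3} \approx -18.667$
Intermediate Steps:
$G{\left(b \right)} = - \frac{5}{3} + \frac{b}{3}$ ($G{\left(b \right)} = - \frac{5 - \frac{b}{1}}{3} = - \frac{5 - b 1}{3} = - \frac{5 - b}{3} = - \frac{5}{3} + \frac{b}{3}$)
$Z{\left(H,k \right)} = 3 k$
$F = 6$ ($F = 0 \left(-2\right) + 6 = 0 + 6 = 6$)
$I = -13$ ($I = 2 - 15 = -13$)
$G{\left(13 \right)} \left(F + I\right) = \left(- \frac{5}{3} + \frac{1}{3} \cdot 13\right) \left(6 - 13\right) = \left(- \frac{5}{3} + \frac{13}{3}\right) \left(-7\right) = \frac{8}{3} \left(-7\right) = - \frac{56}{3}$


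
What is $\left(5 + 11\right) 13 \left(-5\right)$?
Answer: $-1040$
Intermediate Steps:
$\left(5 + 11\right) 13 \left(-5\right) = 16 \cdot 13 \left(-5\right) = 208 \left(-5\right) = -1040$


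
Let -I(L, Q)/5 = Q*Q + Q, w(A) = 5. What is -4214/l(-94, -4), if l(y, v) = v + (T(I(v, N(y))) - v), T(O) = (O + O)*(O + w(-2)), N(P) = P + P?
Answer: -2107/30897729500 ≈ -6.8193e-8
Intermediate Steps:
N(P) = 2*P
I(L, Q) = -5*Q - 5*Q**2 (I(L, Q) = -5*(Q*Q + Q) = -5*(Q**2 + Q) = -5*(Q + Q**2) = -5*Q - 5*Q**2)
T(O) = 2*O*(5 + O) (T(O) = (O + O)*(O + 5) = (2*O)*(5 + O) = 2*O*(5 + O))
l(y, v) = -20*y*(1 + 2*y)*(5 - 10*y*(1 + 2*y)) (l(y, v) = v + (2*(-5*2*y*(1 + 2*y))*(5 - 5*2*y*(1 + 2*y)) - v) = v + (2*(-10*y*(1 + 2*y))*(5 - 10*y*(1 + 2*y)) - v) = v + (-20*y*(1 + 2*y)*(5 - 10*y*(1 + 2*y)) - v) = v + (-v - 20*y*(1 + 2*y)*(5 - 10*y*(1 + 2*y))) = -20*y*(1 + 2*y)*(5 - 10*y*(1 + 2*y)))
-4214/l(-94, -4) = -4214/(-100*(-94) + 800*(-94)**3 + 800*(-94)**4) = -4214/(9400 + 800*(-830584) + 800*78074896) = -4214/(9400 - 664467200 + 62459916800) = -4214/61795459000 = -4214*1/61795459000 = -2107/30897729500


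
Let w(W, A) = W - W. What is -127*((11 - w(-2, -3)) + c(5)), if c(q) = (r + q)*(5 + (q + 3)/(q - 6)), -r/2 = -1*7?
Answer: 5842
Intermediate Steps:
r = 14 (r = -(-2)*7 = -2*(-7) = 14)
w(W, A) = 0
c(q) = (5 + (3 + q)/(-6 + q))*(14 + q) (c(q) = (14 + q)*(5 + (q + 3)/(q - 6)) = (14 + q)*(5 + (3 + q)/(-6 + q)) = (5 + (3 + q)/(-6 + q))*(14 + q))
-127*((11 - w(-2, -3)) + c(5)) = -127*((11 - 1*0) + 3*(-126 + 2*5² + 19*5)/(-6 + 5)) = -127*((11 + 0) + 3*(-126 + 2*25 + 95)/(-1)) = -127*(11 + 3*(-1)*(-126 + 50 + 95)) = -127*(11 + 3*(-1)*19) = -127*(11 - 57) = -127*(-46) = 5842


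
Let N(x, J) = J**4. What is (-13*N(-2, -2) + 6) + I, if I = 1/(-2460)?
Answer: -496921/2460 ≈ -202.00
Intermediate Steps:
I = -1/2460 ≈ -0.00040650
(-13*N(-2, -2) + 6) + I = (-13*(-2)**4 + 6) - 1/2460 = (-13*16 + 6) - 1/2460 = (-208 + 6) - 1/2460 = -202 - 1/2460 = -496921/2460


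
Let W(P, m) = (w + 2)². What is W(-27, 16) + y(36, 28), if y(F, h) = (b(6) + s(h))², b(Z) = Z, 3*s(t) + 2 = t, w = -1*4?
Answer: 1972/9 ≈ 219.11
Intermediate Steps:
w = -4
s(t) = -⅔ + t/3
y(F, h) = (16/3 + h/3)² (y(F, h) = (6 + (-⅔ + h/3))² = (16/3 + h/3)²)
W(P, m) = 4 (W(P, m) = (-4 + 2)² = (-2)² = 4)
W(-27, 16) + y(36, 28) = 4 + (16 + 28)²/9 = 4 + (⅑)*44² = 4 + (⅑)*1936 = 4 + 1936/9 = 1972/9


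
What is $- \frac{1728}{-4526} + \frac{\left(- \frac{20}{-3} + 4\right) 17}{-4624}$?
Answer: $\frac{39538}{115413} \approx 0.34258$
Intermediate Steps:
$- \frac{1728}{-4526} + \frac{\left(- \frac{20}{-3} + 4\right) 17}{-4624} = \left(-1728\right) \left(- \frac{1}{4526}\right) + \left(\left(-20\right) \left(- \frac{1}{3}\right) + 4\right) 17 \left(- \frac{1}{4624}\right) = \frac{864}{2263} + \left(\frac{20}{3} + 4\right) 17 \left(- \frac{1}{4624}\right) = \frac{864}{2263} + \frac{32}{3} \cdot 17 \left(- \frac{1}{4624}\right) = \frac{864}{2263} + \frac{544}{3} \left(- \frac{1}{4624}\right) = \frac{864}{2263} - \frac{2}{51} = \frac{39538}{115413}$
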